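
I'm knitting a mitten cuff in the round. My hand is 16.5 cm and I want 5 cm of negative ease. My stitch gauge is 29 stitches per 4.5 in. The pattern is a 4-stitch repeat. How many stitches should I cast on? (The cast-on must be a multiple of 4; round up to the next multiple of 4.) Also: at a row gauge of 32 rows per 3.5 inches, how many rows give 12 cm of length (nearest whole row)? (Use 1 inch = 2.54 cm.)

Cast on 32 stitches; work 43 rows.

Finished = 16.5 − 5 = 11.5 cm.
11.5 cm × 1/2.54 = 4.53 inches.
29/4.5 = 6.444 sts per in; 4.53 × 6.444 = 29.18 sts.
Next multiple of 4 → 32.
12 cm = 4.72 inches; × 9.143 = 43.19 → 43 rows.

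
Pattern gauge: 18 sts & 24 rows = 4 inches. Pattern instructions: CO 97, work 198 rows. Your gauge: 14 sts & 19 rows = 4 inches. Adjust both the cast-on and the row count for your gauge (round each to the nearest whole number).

Stitches: 97 × 14/18 = 75.44 → 75.
Rows: 198 × 19/24 = 156.75 → 157.

Cast on 75 stitches; work 157 rows.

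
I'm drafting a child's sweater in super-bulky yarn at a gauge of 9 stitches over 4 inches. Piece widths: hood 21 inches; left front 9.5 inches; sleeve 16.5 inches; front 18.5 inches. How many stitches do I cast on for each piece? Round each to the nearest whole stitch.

hood 47; left front 21; sleeve 37; front 42.

Rate = 9/4 = 2.25 sts per in.
hood: 21 × 2.25 = 47.25 → 47.
left front: 9.5 × 2.25 = 21.38 → 21.
sleeve: 16.5 × 2.25 = 37.12 → 37.
front: 18.5 × 2.25 = 41.62 → 42.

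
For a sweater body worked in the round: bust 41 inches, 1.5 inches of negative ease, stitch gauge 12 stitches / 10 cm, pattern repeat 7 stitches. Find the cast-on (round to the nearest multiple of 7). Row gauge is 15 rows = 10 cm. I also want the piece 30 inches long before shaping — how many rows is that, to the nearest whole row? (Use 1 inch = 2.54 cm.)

Cast on 119 stitches; work 114 rows.

Finished = 41 − 1.5 = 39.5 inches.
39.5 inches × 2.54 = 100.33 cm.
12/10 = 1.2 sts per cm; 100.33 × 1.2 = 120.40 sts.
Nearest multiple of 7 → 119.
30 inches = 76.20 cm; × 1.5 = 114.30 → 114 rows.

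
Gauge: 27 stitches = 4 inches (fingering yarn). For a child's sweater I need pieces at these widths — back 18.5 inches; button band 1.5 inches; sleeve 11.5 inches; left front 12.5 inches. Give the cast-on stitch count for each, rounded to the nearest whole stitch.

back 125; button band 10; sleeve 78; left front 84.

Rate = 27/4 = 6.75 sts per in.
back: 18.5 × 6.75 = 124.88 → 125.
button band: 1.5 × 6.75 = 10.12 → 10.
sleeve: 11.5 × 6.75 = 77.62 → 78.
left front: 12.5 × 6.75 = 84.38 → 84.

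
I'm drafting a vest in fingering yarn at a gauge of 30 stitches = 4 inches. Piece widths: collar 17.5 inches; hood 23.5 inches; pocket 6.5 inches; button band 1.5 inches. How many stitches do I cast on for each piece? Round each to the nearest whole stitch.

Rate = 30/4 = 7.5 sts per in.
collar: 17.5 × 7.5 = 131.25 → 131.
hood: 23.5 × 7.5 = 176.25 → 176.
pocket: 6.5 × 7.5 = 48.75 → 49.
button band: 1.5 × 7.5 = 11.25 → 11.

collar 131; hood 176; pocket 49; button band 11.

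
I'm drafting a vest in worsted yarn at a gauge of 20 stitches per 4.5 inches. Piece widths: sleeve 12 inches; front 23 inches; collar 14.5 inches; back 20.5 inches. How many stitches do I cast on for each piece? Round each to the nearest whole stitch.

sleeve 53; front 102; collar 64; back 91.

Rate = 20/4.5 = 4.444 sts per in.
sleeve: 12 × 4.444 = 53.33 → 53.
front: 23 × 4.444 = 102.22 → 102.
collar: 14.5 × 4.444 = 64.44 → 64.
back: 20.5 × 4.444 = 91.11 → 91.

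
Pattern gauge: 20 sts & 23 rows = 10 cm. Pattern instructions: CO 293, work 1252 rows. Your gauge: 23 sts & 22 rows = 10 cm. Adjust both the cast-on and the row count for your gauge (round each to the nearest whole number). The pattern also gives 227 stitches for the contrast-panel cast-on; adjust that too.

Cast on 337 stitches; work 1198 rows; contrast-panel cast-on 261 stitches.

Stitches: 293 × 23/20 = 336.95 → 337.
Rows: 1252 × 22/23 = 1197.57 → 1198.
contrast-panel cast-on: 227 × 23/20 = 261.05 → 261.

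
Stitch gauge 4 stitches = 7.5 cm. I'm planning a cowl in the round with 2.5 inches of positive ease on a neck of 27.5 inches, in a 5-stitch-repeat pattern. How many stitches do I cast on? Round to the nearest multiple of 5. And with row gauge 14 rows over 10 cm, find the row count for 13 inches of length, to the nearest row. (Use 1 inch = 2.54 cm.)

Finished = 27.5 + 2.5 = 30 inches.
30 inches × 2.54 = 76.20 cm.
4/7.5 = 0.533 sts per cm; 76.20 × 0.533 = 40.64 sts.
Nearest multiple of 5 → 40.
13 inches = 33.02 cm; × 1.4 = 46.23 → 46 rows.

Cast on 40 stitches; work 46 rows.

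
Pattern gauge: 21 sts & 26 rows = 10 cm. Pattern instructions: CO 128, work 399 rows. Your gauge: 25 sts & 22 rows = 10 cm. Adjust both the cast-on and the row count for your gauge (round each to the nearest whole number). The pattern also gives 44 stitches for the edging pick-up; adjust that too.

Stitches: 128 × 25/21 = 152.38 → 152.
Rows: 399 × 22/26 = 337.62 → 338.
edging pick-up: 44 × 25/21 = 52.38 → 52.

Cast on 152 stitches; work 338 rows; edging pick-up 52 stitches.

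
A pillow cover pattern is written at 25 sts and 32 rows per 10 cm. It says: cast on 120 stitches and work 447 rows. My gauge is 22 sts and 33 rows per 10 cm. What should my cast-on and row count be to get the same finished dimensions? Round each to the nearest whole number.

Stitches: 120 × 22/25 = 105.60 → 106.
Rows: 447 × 33/32 = 460.97 → 461.

Cast on 106 stitches; work 461 rows.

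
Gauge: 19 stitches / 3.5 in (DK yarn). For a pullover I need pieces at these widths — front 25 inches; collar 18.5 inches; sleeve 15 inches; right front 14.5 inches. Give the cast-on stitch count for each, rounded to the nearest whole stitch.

Rate = 19/3.5 = 5.429 sts per in.
front: 25 × 5.429 = 135.71 → 136.
collar: 18.5 × 5.429 = 100.43 → 100.
sleeve: 15 × 5.429 = 81.43 → 81.
right front: 14.5 × 5.429 = 78.71 → 79.

front 136; collar 100; sleeve 81; right front 79.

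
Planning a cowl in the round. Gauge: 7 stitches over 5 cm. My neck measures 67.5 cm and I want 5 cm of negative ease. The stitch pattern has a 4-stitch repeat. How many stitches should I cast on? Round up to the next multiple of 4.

Cast on 88 stitches.

Finished = 67.5 − 5 = 62.5 cm.
7 / 5 = 1.4 sts/cm.
62.5 × 1.4 = 87.50 sts.
Next multiple of 4: 88.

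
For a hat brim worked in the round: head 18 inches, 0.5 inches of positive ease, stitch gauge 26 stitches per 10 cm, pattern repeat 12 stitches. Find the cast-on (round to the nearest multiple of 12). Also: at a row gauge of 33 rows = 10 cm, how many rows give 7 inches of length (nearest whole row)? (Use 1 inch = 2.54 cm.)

Finished = 18 + 0.5 = 18.5 inches.
18.5 inches × 2.54 = 46.99 cm.
26/10 = 2.6 sts per cm; 46.99 × 2.6 = 122.17 sts.
Nearest multiple of 12 → 120.
7 inches = 17.78 cm; × 3.3 = 58.67 → 59 rows.

Cast on 120 stitches; work 59 rows.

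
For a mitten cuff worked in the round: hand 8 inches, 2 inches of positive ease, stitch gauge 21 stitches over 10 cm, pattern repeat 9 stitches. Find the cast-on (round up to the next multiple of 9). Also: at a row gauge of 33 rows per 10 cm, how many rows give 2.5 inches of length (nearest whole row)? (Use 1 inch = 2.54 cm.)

Cast on 54 stitches; work 21 rows.

Finished = 8 + 2 = 10 inches.
10 inches × 2.54 = 25.40 cm.
21/10 = 2.1 sts per cm; 25.40 × 2.1 = 53.34 sts.
Next multiple of 9 → 54.
2.5 inches = 6.35 cm; × 3.3 = 20.95 → 21 rows.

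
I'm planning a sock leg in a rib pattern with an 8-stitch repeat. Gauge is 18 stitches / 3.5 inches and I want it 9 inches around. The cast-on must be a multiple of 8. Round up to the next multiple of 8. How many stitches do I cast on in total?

18 / 3.5 = 5.143 sts per inch.
9 × 5.143 = 46.29 sts.
Next multiple of 8: 48.

CO 48 sts.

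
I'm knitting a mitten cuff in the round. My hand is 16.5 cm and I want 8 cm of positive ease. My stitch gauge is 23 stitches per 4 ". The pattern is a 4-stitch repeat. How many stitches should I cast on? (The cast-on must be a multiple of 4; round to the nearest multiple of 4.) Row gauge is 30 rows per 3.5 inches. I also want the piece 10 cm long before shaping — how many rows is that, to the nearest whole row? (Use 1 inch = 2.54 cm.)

Cast on 56 stitches; work 34 rows.

Finished = 16.5 + 8 = 24.5 cm.
24.5 cm × 1/2.54 = 9.65 inches.
23/4 = 5.75 sts per in; 9.65 × 5.75 = 55.46 sts.
Nearest multiple of 4 → 56.
10 cm = 3.94 inches; × 8.571 = 33.75 → 34 rows.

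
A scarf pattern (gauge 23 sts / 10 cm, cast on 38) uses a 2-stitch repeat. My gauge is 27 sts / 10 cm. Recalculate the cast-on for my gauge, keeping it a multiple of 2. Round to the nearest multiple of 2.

38 × 27 / 23 = 44.61.
Nearest multiple of 2: 44.

Cast on 44 stitches.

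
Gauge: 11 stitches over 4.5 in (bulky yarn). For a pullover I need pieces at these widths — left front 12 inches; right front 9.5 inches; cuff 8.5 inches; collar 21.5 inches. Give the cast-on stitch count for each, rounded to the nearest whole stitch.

left front 29; right front 23; cuff 21; collar 53.

Rate = 11/4.5 = 2.444 sts per in.
left front: 12 × 2.444 = 29.33 → 29.
right front: 9.5 × 2.444 = 23.22 → 23.
cuff: 8.5 × 2.444 = 20.78 → 21.
collar: 21.5 × 2.444 = 52.56 → 53.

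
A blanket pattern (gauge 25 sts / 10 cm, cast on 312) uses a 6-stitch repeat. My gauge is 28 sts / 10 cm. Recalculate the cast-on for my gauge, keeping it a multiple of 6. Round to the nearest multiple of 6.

Cast on 348 stitches.

312 × 28 / 25 = 349.44.
Nearest multiple of 6: 348.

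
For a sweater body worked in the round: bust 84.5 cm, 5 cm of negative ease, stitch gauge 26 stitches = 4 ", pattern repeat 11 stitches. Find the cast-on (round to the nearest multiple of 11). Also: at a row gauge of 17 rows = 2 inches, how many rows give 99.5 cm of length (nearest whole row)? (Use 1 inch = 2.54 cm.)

Cast on 198 stitches; work 333 rows.

Finished = 84.5 − 5 = 79.5 cm.
79.5 cm × 1/2.54 = 31.30 inches.
26/4 = 6.5 sts per in; 31.30 × 6.5 = 203.44 sts.
Nearest multiple of 11 → 198.
99.5 cm = 39.17 inches; × 8.5 = 332.97 → 333 rows.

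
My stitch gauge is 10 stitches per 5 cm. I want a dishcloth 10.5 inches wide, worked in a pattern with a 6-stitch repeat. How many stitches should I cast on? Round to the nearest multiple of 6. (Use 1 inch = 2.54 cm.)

54 stitches.

10.5 in = 10.5 × 2.54 = 26.67 cm.
10 / 5 = 2 sts/cm.
26.67 × 2 = 53.34 sts.
→ 54.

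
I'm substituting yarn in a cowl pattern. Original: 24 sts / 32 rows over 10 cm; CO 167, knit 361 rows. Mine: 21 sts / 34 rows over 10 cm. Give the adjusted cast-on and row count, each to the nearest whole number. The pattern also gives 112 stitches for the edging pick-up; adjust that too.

Cast on 146 stitches; work 384 rows; edging pick-up 98 stitches.

Stitches: 167 × 21/24 = 146.12 → 146.
Rows: 361 × 34/32 = 383.56 → 384.
edging pick-up: 112 × 21/24 = 98.00 → 98.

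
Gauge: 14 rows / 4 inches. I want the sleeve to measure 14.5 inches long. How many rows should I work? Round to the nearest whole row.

Knit 51 rows.

14 rows / 4 in = 3.5 rows per inch.
14.5 × 3.5 = 50.75 rows.
Round to nearest → 51.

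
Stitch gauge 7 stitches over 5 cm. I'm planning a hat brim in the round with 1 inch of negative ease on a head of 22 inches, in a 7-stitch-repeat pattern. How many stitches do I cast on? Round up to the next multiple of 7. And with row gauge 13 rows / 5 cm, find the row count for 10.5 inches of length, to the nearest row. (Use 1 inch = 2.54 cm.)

Finished = 22 − 1 = 21 inches.
21 inches × 2.54 = 53.34 cm.
7/5 = 1.4 sts per cm; 53.34 × 1.4 = 74.68 sts.
Next multiple of 7 → 77.
10.5 inches = 26.67 cm; × 2.6 = 69.34 → 69 rows.

Cast on 77 stitches; work 69 rows.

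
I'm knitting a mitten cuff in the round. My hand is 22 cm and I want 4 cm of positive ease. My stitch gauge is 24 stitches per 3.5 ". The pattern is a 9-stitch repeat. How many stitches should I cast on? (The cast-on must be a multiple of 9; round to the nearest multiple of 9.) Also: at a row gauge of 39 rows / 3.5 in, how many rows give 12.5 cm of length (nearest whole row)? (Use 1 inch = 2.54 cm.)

Cast on 72 stitches; work 55 rows.

Finished = 22 + 4 = 26 cm.
26 cm × 1/2.54 = 10.24 inches.
24/3.5 = 6.857 sts per in; 10.24 × 6.857 = 70.19 sts.
Nearest multiple of 9 → 72.
12.5 cm = 4.92 inches; × 11.143 = 54.84 → 55 rows.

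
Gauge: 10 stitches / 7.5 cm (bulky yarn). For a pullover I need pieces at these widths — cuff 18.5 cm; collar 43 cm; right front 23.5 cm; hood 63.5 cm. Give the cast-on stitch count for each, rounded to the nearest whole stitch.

cuff 25; collar 57; right front 31; hood 85.

Rate = 10/7.5 = 1.333 sts per cm.
cuff: 18.5 × 1.333 = 24.67 → 25.
collar: 43 × 1.333 = 57.33 → 57.
right front: 23.5 × 1.333 = 31.33 → 31.
hood: 63.5 × 1.333 = 84.67 → 85.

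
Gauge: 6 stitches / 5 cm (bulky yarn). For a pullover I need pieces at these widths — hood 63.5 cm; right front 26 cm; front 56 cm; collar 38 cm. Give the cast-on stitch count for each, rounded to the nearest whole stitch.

Rate = 6/5 = 1.2 sts per cm.
hood: 63.5 × 1.2 = 76.20 → 76.
right front: 26 × 1.2 = 31.20 → 31.
front: 56 × 1.2 = 67.20 → 67.
collar: 38 × 1.2 = 45.60 → 46.

hood 76; right front 31; front 67; collar 46.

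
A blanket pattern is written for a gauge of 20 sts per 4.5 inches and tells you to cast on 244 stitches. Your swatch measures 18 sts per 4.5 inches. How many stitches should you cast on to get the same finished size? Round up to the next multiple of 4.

Cast on 220 stitches.

Scale factor = 18 / 20 = 0.900.
244 × 18 / 20 = 219.60 sts.
→ 220 sts.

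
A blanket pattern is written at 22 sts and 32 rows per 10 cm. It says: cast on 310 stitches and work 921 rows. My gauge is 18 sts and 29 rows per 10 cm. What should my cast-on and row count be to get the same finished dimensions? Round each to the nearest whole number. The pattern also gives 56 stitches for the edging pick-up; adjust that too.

Stitches: 310 × 18/22 = 253.64 → 254.
Rows: 921 × 29/32 = 834.66 → 835.
edging pick-up: 56 × 18/22 = 45.82 → 46.

Cast on 254 stitches; work 835 rows; edging pick-up 46 stitches.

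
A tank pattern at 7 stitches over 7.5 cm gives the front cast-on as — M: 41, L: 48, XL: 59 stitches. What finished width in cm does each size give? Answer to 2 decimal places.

M 43.93 cm; L 51.43 cm; XL 63.21 cm.

7/7.5 = 0.933 sts per cm.
M: 41 / 0.933 = 43.929 → 43.93 cm.
L: 48 / 0.933 = 51.429 → 51.43 cm.
XL: 59 / 0.933 = 63.214 → 63.21 cm.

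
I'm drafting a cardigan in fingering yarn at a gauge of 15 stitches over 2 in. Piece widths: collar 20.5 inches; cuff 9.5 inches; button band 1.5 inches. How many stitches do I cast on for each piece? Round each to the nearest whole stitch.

collar 154; cuff 71; button band 11.

Rate = 15/2 = 7.5 sts per in.
collar: 20.5 × 7.5 = 153.75 → 154.
cuff: 9.5 × 7.5 = 71.25 → 71.
button band: 1.5 × 7.5 = 11.25 → 11.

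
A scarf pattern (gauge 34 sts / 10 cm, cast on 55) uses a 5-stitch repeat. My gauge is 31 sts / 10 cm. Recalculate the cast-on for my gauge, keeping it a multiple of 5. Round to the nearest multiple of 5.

55 × 31 / 34 = 50.15.
Nearest multiple of 5: 50.

CO 50 sts.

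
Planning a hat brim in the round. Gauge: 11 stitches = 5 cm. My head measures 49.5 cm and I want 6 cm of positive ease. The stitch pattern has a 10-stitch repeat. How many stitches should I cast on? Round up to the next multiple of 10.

130 stitches.

Finished = 49.5 + 6 = 55.5 cm.
11 / 5 = 2.2 sts/cm.
55.5 × 2.2 = 122.10 sts.
Next multiple of 10: 130.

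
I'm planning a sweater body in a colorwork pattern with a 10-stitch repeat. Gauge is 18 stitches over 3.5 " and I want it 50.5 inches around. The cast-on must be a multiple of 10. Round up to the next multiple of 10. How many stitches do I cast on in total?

18 / 3.5 = 5.143 sts per inch.
50.5 × 5.143 = 259.71 sts.
Next multiple of 10: 260.

Cast on 260 stitches.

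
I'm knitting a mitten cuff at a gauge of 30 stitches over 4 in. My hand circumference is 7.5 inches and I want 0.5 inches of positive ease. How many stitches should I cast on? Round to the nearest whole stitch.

CO 60 sts.

Finished = 7.5 + 0.5 = 8 in.
30 / 4 = 7.5 sts per inch.
8.00 × 7.5 = 60.00 sts.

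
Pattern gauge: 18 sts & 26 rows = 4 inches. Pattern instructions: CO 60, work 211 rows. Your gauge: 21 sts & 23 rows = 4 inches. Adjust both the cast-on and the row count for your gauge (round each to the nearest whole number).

Stitches: 60 × 21/18 = 70.00 → 70.
Rows: 211 × 23/26 = 186.65 → 187.

Cast on 70 stitches; work 187 rows.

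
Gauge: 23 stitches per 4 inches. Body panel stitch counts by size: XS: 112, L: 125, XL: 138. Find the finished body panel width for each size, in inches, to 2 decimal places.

XS 19.48 inches; L 21.74 inches; XL 24.00 inches.

23/4 = 5.75 sts per in.
XS: 112 / 5.75 = 19.478 → 19.48 in.
L: 125 / 5.75 = 21.739 → 21.74 in.
XL: 138 / 5.75 = 24.000 → 24.00 in.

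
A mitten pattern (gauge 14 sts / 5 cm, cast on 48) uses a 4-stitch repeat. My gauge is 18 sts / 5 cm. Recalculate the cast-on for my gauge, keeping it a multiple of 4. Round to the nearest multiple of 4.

60 stitches.

48 × 18 / 14 = 61.71.
Nearest multiple of 4: 60.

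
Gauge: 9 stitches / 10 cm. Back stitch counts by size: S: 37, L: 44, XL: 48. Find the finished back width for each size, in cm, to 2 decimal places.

9/10 = 0.9 sts per cm.
S: 37 / 0.9 = 41.111 → 41.11 cm.
L: 44 / 0.9 = 48.889 → 48.89 cm.
XL: 48 / 0.9 = 53.333 → 53.33 cm.

S 41.11 cm; L 48.89 cm; XL 53.33 cm.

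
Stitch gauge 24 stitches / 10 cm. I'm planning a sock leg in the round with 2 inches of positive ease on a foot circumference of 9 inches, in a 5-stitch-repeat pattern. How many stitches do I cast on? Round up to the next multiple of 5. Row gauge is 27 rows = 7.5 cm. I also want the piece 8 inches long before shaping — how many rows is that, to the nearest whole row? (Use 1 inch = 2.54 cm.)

Cast on 70 stitches; work 73 rows.

Finished = 9 + 2 = 11 inches.
11 inches × 2.54 = 27.94 cm.
24/10 = 2.4 sts per cm; 27.94 × 2.4 = 67.06 sts.
Next multiple of 5 → 70.
8 inches = 20.32 cm; × 3.6 = 73.15 → 73 rows.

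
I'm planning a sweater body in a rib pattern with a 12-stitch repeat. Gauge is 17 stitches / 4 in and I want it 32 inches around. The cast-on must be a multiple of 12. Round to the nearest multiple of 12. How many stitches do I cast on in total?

132 stitches.

17 / 4 = 4.25 sts per inch.
32 × 4.25 = 136.00 sts.
Nearest multiple of 12: 132.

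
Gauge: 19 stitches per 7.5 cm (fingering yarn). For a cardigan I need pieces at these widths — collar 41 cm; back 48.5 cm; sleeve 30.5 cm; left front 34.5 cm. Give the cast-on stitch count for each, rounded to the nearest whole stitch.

collar 104; back 123; sleeve 77; left front 87.

Rate = 19/7.5 = 2.533 sts per cm.
collar: 41 × 2.533 = 103.87 → 104.
back: 48.5 × 2.533 = 122.87 → 123.
sleeve: 30.5 × 2.533 = 77.27 → 77.
left front: 34.5 × 2.533 = 87.40 → 87.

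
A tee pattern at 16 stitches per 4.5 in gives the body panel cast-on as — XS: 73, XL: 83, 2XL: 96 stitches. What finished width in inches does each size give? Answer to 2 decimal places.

16/4.5 = 3.556 sts per in.
XS: 73 / 3.556 = 20.531 → 20.53 in.
XL: 83 / 3.556 = 23.344 → 23.34 in.
2XL: 96 / 3.556 = 27.000 → 27.00 in.

XS 20.53 inches; XL 23.34 inches; 2XL 27.00 inches.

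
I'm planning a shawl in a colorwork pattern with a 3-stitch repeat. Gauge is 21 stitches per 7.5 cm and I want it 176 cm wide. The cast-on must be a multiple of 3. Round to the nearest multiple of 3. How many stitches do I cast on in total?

21 / 7.5 = 2.8 sts per cm.
176 × 2.8 = 492.80 sts.
Nearest multiple of 3: 492.

492 stitches.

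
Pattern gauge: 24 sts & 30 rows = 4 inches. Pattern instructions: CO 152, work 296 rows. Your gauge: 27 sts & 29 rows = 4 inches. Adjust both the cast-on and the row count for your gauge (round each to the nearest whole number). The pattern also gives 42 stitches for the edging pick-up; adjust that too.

Cast on 171 stitches; work 286 rows; edging pick-up 47 stitches.

Stitches: 152 × 27/24 = 171.00 → 171.
Rows: 296 × 29/30 = 286.13 → 286.
edging pick-up: 42 × 27/24 = 47.25 → 47.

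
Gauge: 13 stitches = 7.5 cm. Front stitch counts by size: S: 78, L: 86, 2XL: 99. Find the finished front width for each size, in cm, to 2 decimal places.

S 45.00 cm; L 49.62 cm; 2XL 57.12 cm.

13/7.5 = 1.733 sts per cm.
S: 78 / 1.733 = 45.000 → 45.00 cm.
L: 86 / 1.733 = 49.615 → 49.62 cm.
2XL: 99 / 1.733 = 57.115 → 57.12 cm.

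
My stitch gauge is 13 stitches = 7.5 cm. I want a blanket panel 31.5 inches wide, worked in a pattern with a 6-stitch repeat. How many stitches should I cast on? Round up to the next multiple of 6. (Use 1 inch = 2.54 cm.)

144 stitches.

31.5 in = 31.5 × 2.54 = 80.01 cm.
13 / 7.5 = 1.733 sts/cm.
80.01 × 1.733 = 138.68 sts.
→ 144.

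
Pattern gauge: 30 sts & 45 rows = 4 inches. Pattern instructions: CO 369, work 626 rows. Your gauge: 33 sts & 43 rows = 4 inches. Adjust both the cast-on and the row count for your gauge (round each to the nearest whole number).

Stitches: 369 × 33/30 = 405.90 → 406.
Rows: 626 × 43/45 = 598.18 → 598.

Cast on 406 stitches; work 598 rows.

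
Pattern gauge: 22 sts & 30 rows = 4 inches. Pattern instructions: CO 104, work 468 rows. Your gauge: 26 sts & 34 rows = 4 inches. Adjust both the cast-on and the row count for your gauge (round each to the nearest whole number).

Stitches: 104 × 26/22 = 122.91 → 123.
Rows: 468 × 34/30 = 530.40 → 530.

Cast on 123 stitches; work 530 rows.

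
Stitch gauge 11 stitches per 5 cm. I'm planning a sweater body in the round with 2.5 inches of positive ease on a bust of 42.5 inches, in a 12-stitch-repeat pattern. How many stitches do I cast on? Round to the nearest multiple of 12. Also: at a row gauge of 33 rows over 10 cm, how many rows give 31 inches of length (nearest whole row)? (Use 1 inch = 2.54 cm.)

Cast on 252 stitches; work 260 rows.

Finished = 42.5 + 2.5 = 45 inches.
45 inches × 2.54 = 114.30 cm.
11/5 = 2.2 sts per cm; 114.30 × 2.2 = 251.46 sts.
Nearest multiple of 12 → 252.
31 inches = 78.74 cm; × 3.3 = 259.84 → 260 rows.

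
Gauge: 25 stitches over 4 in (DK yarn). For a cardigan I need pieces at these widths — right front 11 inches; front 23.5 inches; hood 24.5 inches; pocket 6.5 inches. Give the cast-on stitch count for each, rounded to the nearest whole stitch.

Rate = 25/4 = 6.25 sts per in.
right front: 11 × 6.25 = 68.75 → 69.
front: 23.5 × 6.25 = 146.88 → 147.
hood: 24.5 × 6.25 = 153.12 → 153.
pocket: 6.5 × 6.25 = 40.62 → 41.

right front 69; front 147; hood 153; pocket 41.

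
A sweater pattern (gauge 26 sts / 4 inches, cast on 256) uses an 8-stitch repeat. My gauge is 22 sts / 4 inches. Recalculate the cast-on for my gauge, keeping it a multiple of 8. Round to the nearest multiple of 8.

CO 216 sts.

256 × 22 / 26 = 216.62.
Nearest multiple of 8: 216.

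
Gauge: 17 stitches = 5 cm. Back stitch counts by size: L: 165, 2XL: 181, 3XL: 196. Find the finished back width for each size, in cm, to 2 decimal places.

L 48.53 cm; 2XL 53.24 cm; 3XL 57.65 cm.

17/5 = 3.4 sts per cm.
L: 165 / 3.4 = 48.529 → 48.53 cm.
2XL: 181 / 3.4 = 53.235 → 53.24 cm.
3XL: 196 / 3.4 = 57.647 → 57.65 cm.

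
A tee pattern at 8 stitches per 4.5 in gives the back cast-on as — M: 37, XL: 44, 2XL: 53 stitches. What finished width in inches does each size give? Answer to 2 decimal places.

M 20.81 inches; XL 24.75 inches; 2XL 29.81 inches.

8/4.5 = 1.778 sts per in.
M: 37 / 1.778 = 20.812 → 20.81 in.
XL: 44 / 1.778 = 24.750 → 24.75 in.
2XL: 53 / 1.778 = 29.812 → 29.81 in.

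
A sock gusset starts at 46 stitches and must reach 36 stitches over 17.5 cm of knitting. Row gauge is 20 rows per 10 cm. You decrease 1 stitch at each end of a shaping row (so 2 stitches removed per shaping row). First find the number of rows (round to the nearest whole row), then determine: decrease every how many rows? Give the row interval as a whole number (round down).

Rows = 17.5 × 2 = 35.0 → 35 rows.
Stitches to remove: 10 → 5 shaping rows (at 2 st each).
35 / 5 = 7.00 → every 7 rows.

Decrease every 7th row.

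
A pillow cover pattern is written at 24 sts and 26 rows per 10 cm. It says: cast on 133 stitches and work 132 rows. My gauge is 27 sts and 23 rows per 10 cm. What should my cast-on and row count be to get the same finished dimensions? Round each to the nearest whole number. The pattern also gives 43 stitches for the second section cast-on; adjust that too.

Cast on 150 stitches; work 117 rows; second section cast-on 48 stitches.

Stitches: 133 × 27/24 = 149.62 → 150.
Rows: 132 × 23/26 = 116.77 → 117.
second section cast-on: 43 × 27/24 = 48.38 → 48.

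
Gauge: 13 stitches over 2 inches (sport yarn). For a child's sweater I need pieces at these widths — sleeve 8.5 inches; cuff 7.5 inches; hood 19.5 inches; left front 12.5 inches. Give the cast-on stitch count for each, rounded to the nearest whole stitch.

Rate = 13/2 = 6.5 sts per in.
sleeve: 8.5 × 6.5 = 55.25 → 55.
cuff: 7.5 × 6.5 = 48.75 → 49.
hood: 19.5 × 6.5 = 126.75 → 127.
left front: 12.5 × 6.5 = 81.25 → 81.

sleeve 55; cuff 49; hood 127; left front 81.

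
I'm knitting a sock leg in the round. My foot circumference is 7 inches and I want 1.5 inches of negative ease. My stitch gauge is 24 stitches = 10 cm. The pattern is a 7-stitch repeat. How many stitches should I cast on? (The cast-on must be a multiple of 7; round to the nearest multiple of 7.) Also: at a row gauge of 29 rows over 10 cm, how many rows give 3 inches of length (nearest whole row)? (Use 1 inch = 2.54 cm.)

Finished = 7 − 1.5 = 5.5 inches.
5.5 inches × 2.54 = 13.97 cm.
24/10 = 2.4 sts per cm; 13.97 × 2.4 = 33.53 sts.
Nearest multiple of 7 → 35.
3 inches = 7.62 cm; × 2.9 = 22.10 → 22 rows.

Cast on 35 stitches; work 22 rows.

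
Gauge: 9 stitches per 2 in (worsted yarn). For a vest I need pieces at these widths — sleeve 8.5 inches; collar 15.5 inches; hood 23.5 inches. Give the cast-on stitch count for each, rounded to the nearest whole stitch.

sleeve 38; collar 70; hood 106.

Rate = 9/2 = 4.5 sts per in.
sleeve: 8.5 × 4.5 = 38.25 → 38.
collar: 15.5 × 4.5 = 69.75 → 70.
hood: 23.5 × 4.5 = 105.75 → 106.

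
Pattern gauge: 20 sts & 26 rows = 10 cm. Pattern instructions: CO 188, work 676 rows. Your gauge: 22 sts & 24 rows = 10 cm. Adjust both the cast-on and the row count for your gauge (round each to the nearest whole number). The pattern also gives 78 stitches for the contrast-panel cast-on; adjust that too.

Stitches: 188 × 22/20 = 206.80 → 207.
Rows: 676 × 24/26 = 624.00 → 624.
contrast-panel cast-on: 78 × 22/20 = 85.80 → 86.

Cast on 207 stitches; work 624 rows; contrast-panel cast-on 86 stitches.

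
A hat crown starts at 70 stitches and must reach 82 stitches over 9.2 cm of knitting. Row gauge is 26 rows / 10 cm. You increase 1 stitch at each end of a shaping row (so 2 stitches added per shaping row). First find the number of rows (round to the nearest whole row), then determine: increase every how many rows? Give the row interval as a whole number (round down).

Increase every 4th row.

Rows = 9.2 × 2.6 = 23.9 → 24 rows.
Stitches to add: 12 → 6 shaping rows (at 2 st each).
24 / 6 = 4.00 → every 4 rows.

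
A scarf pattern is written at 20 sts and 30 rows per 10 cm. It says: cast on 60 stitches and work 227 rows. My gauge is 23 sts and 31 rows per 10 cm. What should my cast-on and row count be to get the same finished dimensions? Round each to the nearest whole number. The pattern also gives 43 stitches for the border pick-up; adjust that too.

Cast on 69 stitches; work 235 rows; border pick-up 49 stitches.

Stitches: 60 × 23/20 = 69.00 → 69.
Rows: 227 × 31/30 = 234.57 → 235.
border pick-up: 43 × 23/20 = 49.45 → 49.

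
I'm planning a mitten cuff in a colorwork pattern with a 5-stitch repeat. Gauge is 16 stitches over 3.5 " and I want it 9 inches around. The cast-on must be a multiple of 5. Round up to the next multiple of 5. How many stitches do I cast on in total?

16 / 3.5 = 4.571 sts per inch.
9 × 4.571 = 41.14 sts.
Next multiple of 5: 45.

CO 45 sts.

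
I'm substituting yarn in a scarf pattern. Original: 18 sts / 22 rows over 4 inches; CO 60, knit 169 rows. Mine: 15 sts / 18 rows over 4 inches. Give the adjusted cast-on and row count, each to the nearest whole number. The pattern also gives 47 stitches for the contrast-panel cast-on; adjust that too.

Stitches: 60 × 15/18 = 50.00 → 50.
Rows: 169 × 18/22 = 138.27 → 138.
contrast-panel cast-on: 47 × 15/18 = 39.17 → 39.

Cast on 50 stitches; work 138 rows; contrast-panel cast-on 39 stitches.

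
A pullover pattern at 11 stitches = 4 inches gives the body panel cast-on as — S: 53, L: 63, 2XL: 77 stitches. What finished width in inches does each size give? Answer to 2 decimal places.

11/4 = 2.75 sts per in.
S: 53 / 2.75 = 19.273 → 19.27 in.
L: 63 / 2.75 = 22.909 → 22.91 in.
2XL: 77 / 2.75 = 28.000 → 28.00 in.

S 19.27 inches; L 22.91 inches; 2XL 28.00 inches.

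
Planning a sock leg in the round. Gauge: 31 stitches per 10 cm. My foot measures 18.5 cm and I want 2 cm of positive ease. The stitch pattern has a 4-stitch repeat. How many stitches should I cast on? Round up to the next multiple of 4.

CO 64 sts.

Finished = 18.5 + 2 = 20.5 cm.
31 / 10 = 3.1 sts/cm.
20.5 × 3.1 = 63.55 sts.
Next multiple of 4: 64.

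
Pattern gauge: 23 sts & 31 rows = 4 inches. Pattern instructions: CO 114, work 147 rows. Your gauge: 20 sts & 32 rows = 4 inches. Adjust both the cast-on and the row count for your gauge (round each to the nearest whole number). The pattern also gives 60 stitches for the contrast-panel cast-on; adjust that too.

Stitches: 114 × 20/23 = 99.13 → 99.
Rows: 147 × 32/31 = 151.74 → 152.
contrast-panel cast-on: 60 × 20/23 = 52.17 → 52.

Cast on 99 stitches; work 152 rows; contrast-panel cast-on 52 stitches.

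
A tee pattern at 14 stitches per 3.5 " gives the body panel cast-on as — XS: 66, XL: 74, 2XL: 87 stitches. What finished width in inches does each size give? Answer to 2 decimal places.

14/3.5 = 4 sts per in.
XS: 66 / 4 = 16.500 → 16.50 in.
XL: 74 / 4 = 18.500 → 18.50 in.
2XL: 87 / 4 = 21.750 → 21.75 in.

XS 16.50 inches; XL 18.50 inches; 2XL 21.75 inches.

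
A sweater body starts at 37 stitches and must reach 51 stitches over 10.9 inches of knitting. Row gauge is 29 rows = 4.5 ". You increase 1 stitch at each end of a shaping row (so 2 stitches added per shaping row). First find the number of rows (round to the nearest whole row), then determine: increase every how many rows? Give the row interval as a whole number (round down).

Rows = 10.9 × 6.444 = 70.2 → 70 rows.
Stitches to add: 14 → 7 shaping rows (at 2 st each).
70 / 7 = 10.00 → every 10 rows.

Increase every 10th row.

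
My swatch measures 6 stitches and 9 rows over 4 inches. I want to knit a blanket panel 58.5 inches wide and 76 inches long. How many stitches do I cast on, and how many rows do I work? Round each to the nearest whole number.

Cast on 88 stitches and work 171 rows.

Stitch gauge = 6/4 = 1.5 sts/in; 58.5 × 1.5 = 87.75 → 88 sts.
Row gauge = 9/4 = 2.25 rows/in; 76 × 2.25 = 171.00 → 171 rows.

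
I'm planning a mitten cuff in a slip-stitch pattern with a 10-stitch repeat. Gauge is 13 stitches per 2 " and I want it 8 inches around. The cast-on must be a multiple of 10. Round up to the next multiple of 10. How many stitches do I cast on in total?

13 / 2 = 6.5 sts per inch.
8 × 6.5 = 52.00 sts.
Next multiple of 10: 60.

CO 60 sts.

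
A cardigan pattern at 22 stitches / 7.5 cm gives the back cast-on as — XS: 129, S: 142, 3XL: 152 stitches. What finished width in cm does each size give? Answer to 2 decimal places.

22/7.5 = 2.933 sts per cm.
XS: 129 / 2.933 = 43.977 → 43.98 cm.
S: 142 / 2.933 = 48.409 → 48.41 cm.
3XL: 152 / 2.933 = 51.818 → 51.82 cm.

XS 43.98 cm; S 48.41 cm; 3XL 51.82 cm.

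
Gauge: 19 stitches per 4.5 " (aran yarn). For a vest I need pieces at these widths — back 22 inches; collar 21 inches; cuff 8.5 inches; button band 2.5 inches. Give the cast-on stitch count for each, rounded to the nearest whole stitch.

Rate = 19/4.5 = 4.222 sts per in.
back: 22 × 4.222 = 92.89 → 93.
collar: 21 × 4.222 = 88.67 → 89.
cuff: 8.5 × 4.222 = 35.89 → 36.
button band: 2.5 × 4.222 = 10.56 → 11.

back 93; collar 89; cuff 36; button band 11.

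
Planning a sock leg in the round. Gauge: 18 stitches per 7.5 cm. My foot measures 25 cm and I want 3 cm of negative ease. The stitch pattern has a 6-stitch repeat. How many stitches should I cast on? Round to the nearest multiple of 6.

Finished = 25 − 3 = 22 cm.
18 / 7.5 = 2.4 sts/cm.
22 × 2.4 = 52.80 sts.
Nearest multiple of 6: 54.

Cast on 54 stitches.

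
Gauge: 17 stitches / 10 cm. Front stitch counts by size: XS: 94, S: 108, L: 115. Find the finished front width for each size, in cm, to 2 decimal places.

17/10 = 1.7 sts per cm.
XS: 94 / 1.7 = 55.294 → 55.29 cm.
S: 108 / 1.7 = 63.529 → 63.53 cm.
L: 115 / 1.7 = 67.647 → 67.65 cm.

XS 55.29 cm; S 63.53 cm; L 67.65 cm.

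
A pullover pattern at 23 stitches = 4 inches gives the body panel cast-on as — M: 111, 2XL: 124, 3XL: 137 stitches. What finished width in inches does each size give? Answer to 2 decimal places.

23/4 = 5.75 sts per in.
M: 111 / 5.75 = 19.304 → 19.30 in.
2XL: 124 / 5.75 = 21.565 → 21.57 in.
3XL: 137 / 5.75 = 23.826 → 23.83 in.

M 19.30 inches; 2XL 21.57 inches; 3XL 23.83 inches.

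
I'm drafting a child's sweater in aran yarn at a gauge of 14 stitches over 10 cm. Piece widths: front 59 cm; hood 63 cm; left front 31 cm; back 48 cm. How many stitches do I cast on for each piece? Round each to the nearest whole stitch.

front 83; hood 88; left front 43; back 67.

Rate = 14/10 = 1.4 sts per cm.
front: 59 × 1.4 = 82.60 → 83.
hood: 63 × 1.4 = 88.20 → 88.
left front: 31 × 1.4 = 43.40 → 43.
back: 48 × 1.4 = 67.20 → 67.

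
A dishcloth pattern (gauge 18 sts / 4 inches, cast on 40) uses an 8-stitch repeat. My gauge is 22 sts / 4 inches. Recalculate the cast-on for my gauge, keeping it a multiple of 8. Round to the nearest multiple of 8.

CO 48 sts.

40 × 22 / 18 = 48.89.
Nearest multiple of 8: 48.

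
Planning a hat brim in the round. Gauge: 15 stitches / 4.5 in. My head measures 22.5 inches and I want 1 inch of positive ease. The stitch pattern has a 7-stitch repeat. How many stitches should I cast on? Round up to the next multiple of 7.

CO 84 sts.

Finished = 22.5 + 1 = 23.5 inches.
15 / 4.5 = 3.333 sts/in.
23.5 × 3.333 = 78.33 sts.
Next multiple of 7: 84.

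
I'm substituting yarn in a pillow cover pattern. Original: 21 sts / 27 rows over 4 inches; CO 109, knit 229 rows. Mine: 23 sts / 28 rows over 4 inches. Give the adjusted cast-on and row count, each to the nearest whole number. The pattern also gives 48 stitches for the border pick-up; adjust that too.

Cast on 119 stitches; work 237 rows; border pick-up 53 stitches.

Stitches: 109 × 23/21 = 119.38 → 119.
Rows: 229 × 28/27 = 237.48 → 237.
border pick-up: 48 × 23/21 = 52.57 → 53.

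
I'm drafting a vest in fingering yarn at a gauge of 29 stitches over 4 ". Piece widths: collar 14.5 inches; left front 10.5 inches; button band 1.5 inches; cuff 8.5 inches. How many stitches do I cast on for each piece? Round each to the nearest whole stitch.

collar 105; left front 76; button band 11; cuff 62.

Rate = 29/4 = 7.25 sts per in.
collar: 14.5 × 7.25 = 105.12 → 105.
left front: 10.5 × 7.25 = 76.12 → 76.
button band: 1.5 × 7.25 = 10.88 → 11.
cuff: 8.5 × 7.25 = 61.62 → 62.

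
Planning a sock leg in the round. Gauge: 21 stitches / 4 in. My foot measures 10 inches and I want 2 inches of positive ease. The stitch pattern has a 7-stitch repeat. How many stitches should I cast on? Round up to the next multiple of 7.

CO 63 sts.

Finished = 10 + 2 = 12 inches.
21 / 4 = 5.25 sts/in.
12 × 5.25 = 63.00 sts.
Next multiple of 7: 63.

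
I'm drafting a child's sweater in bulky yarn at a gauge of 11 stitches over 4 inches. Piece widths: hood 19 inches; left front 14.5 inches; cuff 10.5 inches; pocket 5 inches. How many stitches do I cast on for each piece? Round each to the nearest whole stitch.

hood 52; left front 40; cuff 29; pocket 14.

Rate = 11/4 = 2.75 sts per in.
hood: 19 × 2.75 = 52.25 → 52.
left front: 14.5 × 2.75 = 39.88 → 40.
cuff: 10.5 × 2.75 = 28.88 → 29.
pocket: 5 × 2.75 = 13.75 → 14.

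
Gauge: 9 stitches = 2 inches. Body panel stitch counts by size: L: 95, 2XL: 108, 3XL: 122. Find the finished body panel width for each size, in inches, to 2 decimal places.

L 21.11 inches; 2XL 24.00 inches; 3XL 27.11 inches.

9/2 = 4.5 sts per in.
L: 95 / 4.5 = 21.111 → 21.11 in.
2XL: 108 / 4.5 = 24.000 → 24.00 in.
3XL: 122 / 4.5 = 27.111 → 27.11 in.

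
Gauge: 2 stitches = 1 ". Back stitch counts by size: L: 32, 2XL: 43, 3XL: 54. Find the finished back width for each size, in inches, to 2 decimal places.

L 16.00 inches; 2XL 21.50 inches; 3XL 27.00 inches.

2/1 = 2 sts per in.
L: 32 / 2 = 16.000 → 16.00 in.
2XL: 43 / 2 = 21.500 → 21.50 in.
3XL: 54 / 2 = 27.000 → 27.00 in.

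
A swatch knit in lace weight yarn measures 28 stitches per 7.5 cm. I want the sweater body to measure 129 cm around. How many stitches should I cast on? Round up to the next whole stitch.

Cast on 482 stitches.

28 stitches / 7.5 cm = 3.733 stitches per cm.
129 × 3.733 = 481.60 stitches.
Round up → 482.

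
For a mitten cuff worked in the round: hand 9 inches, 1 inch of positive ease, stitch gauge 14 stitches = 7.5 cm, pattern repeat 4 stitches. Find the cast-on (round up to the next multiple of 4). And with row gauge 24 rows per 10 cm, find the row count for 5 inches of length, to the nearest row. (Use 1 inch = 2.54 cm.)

Cast on 48 stitches; work 30 rows.

Finished = 9 + 1 = 10 inches.
10 inches × 2.54 = 25.40 cm.
14/7.5 = 1.867 sts per cm; 25.40 × 1.867 = 47.41 sts.
Next multiple of 4 → 48.
5 inches = 12.70 cm; × 2.4 = 30.48 → 30 rows.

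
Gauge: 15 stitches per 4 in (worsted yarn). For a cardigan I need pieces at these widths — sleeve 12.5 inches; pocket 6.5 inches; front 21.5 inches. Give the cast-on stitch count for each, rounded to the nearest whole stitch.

Rate = 15/4 = 3.75 sts per in.
sleeve: 12.5 × 3.75 = 46.88 → 47.
pocket: 6.5 × 3.75 = 24.38 → 24.
front: 21.5 × 3.75 = 80.62 → 81.

sleeve 47; pocket 24; front 81.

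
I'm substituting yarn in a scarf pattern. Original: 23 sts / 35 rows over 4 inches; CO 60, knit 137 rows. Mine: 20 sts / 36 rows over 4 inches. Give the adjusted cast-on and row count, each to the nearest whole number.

Cast on 52 stitches; work 141 rows.

Stitches: 60 × 20/23 = 52.17 → 52.
Rows: 137 × 36/35 = 140.91 → 141.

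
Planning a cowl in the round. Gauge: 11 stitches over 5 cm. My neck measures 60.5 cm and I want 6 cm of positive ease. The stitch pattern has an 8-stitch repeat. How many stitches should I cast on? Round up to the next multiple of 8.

Finished = 60.5 + 6 = 66.5 cm.
11 / 5 = 2.2 sts/cm.
66.5 × 2.2 = 146.30 sts.
Next multiple of 8: 152.

Cast on 152 stitches.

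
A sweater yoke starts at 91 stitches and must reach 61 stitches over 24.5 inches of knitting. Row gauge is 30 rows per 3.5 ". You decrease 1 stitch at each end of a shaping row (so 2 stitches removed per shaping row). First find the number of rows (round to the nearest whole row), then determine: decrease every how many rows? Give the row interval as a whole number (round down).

Decrease every 14th row.

Rows = 24.5 × 8.571 = 210.0 → 210 rows.
Stitches to remove: 30 → 15 shaping rows (at 2 st each).
210 / 15 = 14.00 → every 14 rows.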